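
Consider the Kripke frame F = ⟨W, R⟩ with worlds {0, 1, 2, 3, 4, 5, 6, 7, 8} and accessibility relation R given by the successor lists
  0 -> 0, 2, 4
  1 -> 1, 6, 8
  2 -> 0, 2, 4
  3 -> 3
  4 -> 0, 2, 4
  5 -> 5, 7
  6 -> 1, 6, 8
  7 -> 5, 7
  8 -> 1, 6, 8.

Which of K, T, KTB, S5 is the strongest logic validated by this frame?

Reflexive (axiom T): yes — every world is R-related to itself.
Symmetric (axiom B): yes — every pair in R has its reverse in R.
Euclidean (axiom 5): yes — any two successors of a common world are R-related.
So F validates K, T, KTB, S5. The strongest is S5.

S5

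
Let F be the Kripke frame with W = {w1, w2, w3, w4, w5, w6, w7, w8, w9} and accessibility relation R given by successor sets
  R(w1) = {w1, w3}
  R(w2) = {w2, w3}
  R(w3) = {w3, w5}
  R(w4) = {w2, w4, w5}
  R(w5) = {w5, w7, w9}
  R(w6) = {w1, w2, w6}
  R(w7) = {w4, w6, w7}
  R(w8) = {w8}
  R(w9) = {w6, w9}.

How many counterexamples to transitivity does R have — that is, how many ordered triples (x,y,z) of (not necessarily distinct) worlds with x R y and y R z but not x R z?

18

Enumerating: (w1,w3,w5), (w2,w3,w5), (w3,w5,w7), (w3,w5,w9), (w4,w2,w3), (w4,w5,w7), (w4,w5,w9), (w5,w7,w4), (w5,w7,w6), (w5,w9,w6), (w6,w1,w3), (w6,w2,w3), (w7,w4,w2), (w7,w4,w5), (w7,w6,w1), (w7,w6,w2), (w9,w6,w1), (w9,w6,w2).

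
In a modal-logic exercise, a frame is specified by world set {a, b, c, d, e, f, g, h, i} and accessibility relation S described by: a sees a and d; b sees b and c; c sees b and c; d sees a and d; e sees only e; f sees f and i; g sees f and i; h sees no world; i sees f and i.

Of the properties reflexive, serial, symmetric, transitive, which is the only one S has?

Reflexive: no — g is not related to itself.
Serial: no — h has no S-successor.
Symmetric: no — g S f but not f S g.
Transitive: yes — every two-step S-path is closed by a direct edge.
Only transitive holds.

transitive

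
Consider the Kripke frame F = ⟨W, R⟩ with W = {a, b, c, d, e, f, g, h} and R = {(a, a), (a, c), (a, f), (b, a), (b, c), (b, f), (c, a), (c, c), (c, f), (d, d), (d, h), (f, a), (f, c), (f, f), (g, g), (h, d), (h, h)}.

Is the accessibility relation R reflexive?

Reflexive: no — b is not related to itself.

No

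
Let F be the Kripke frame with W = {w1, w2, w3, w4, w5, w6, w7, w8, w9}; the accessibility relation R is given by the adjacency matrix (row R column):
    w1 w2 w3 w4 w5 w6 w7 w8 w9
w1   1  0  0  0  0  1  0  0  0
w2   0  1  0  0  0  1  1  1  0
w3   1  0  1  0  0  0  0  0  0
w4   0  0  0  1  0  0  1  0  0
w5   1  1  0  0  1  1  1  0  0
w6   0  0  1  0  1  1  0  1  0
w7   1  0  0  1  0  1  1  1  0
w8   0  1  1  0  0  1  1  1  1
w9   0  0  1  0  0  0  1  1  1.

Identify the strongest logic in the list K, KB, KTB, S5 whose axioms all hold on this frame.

Symmetric (axiom B): no — w1 R w6 but not w6 R w1.
Reflexive (axiom T): yes — every world is R-related to itself.
Euclidean (axiom 5): no — w2 R w6 and w2 R w7, but not w6 R w7.
So F validates K; KB would additionally require R to be symmetric. The strongest is K.

K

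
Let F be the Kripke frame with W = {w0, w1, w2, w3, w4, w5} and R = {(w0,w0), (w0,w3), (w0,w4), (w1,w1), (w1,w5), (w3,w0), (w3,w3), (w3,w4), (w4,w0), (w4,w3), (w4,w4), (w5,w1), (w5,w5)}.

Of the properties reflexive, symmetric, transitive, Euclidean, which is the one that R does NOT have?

Reflexive: no — w2 is not related to itself.
Symmetric: yes — every pair in R has its reverse in R.
Transitive: yes — every two-step R-path is closed by a direct edge.
Euclidean: yes — any two successors of a common world are R-related.
Only reflexive fails.

reflexive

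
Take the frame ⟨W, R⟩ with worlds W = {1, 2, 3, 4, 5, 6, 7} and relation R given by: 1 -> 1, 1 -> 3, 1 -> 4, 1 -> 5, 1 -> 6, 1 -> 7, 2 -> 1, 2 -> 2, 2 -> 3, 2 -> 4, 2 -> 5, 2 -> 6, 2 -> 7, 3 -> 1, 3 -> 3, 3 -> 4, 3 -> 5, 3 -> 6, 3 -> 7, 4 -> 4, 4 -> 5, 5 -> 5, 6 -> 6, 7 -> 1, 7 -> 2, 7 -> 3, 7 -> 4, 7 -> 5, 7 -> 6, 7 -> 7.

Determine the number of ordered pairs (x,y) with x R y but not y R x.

15

Enumerating: (1,4), (1,5), (1,6), (2,1), (2,3), (2,4), (2,5), (2,6), (3,4), (3,5), (3,6), (4,5), (7,4), (7,5), (7,6).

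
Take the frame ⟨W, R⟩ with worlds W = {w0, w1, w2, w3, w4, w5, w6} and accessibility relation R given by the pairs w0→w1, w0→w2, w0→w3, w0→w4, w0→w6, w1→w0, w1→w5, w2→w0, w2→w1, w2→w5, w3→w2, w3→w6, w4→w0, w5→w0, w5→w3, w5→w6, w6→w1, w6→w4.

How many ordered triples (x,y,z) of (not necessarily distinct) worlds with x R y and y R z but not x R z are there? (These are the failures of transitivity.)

Enumerating: (w0,w1,w0), (w0,w1,w5), (w0,w2,w0), (w0,w2,w5), (w0,w4,w0), (w1,w0,w1), (w1,w0,w2), (w1,w0,w3), (w1,w0,w4), (w1,w0,w6), (w1,w5,w3), (w1,w5,w6), … and 25 more.
Total: 37.

37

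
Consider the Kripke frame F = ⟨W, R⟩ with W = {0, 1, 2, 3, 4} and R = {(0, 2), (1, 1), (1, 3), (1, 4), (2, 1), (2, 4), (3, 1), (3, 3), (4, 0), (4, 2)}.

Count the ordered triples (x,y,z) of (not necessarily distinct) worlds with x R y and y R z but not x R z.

Enumerating: (0,2,1), (0,2,4), (1,4,0), (1,4,2), (2,1,3), (2,4,0), (2,4,2), (3,1,4), (4,2,1), (4,2,4).

10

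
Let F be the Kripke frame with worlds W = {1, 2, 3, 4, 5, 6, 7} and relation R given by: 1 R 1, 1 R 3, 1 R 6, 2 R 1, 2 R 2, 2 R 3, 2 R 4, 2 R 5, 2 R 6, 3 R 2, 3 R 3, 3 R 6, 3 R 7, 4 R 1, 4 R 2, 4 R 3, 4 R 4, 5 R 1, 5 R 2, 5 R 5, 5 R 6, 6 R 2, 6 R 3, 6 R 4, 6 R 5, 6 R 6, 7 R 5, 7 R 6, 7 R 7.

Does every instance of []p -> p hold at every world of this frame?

Yes

Axiom T corresponds to the accessibility relation being reflexive.
Reflexive: yes — every world is R-related to itself.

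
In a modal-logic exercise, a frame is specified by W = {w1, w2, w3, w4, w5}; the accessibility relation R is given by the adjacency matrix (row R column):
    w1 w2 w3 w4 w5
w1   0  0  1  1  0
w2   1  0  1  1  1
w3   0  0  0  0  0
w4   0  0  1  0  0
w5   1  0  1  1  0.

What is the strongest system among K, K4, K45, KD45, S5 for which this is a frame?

K4

Transitive (axiom 4): yes — every two-step R-path is closed by a direct edge.
Euclidean (axiom 5): no — w1 R w3 and w1 R w4, but not w3 R w4.
Serial (axiom D): no — w3 has no R-successor.
Reflexive (axiom T): no — w1 is not related to itself.
So F validates K, K4; K45 would additionally require R to be Euclidean. The strongest is K4.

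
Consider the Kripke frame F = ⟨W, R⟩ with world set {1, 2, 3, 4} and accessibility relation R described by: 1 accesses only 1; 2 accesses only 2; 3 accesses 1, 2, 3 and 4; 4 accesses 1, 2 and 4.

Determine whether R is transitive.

Transitive: yes — every two-step R-path is closed by a direct edge.

Yes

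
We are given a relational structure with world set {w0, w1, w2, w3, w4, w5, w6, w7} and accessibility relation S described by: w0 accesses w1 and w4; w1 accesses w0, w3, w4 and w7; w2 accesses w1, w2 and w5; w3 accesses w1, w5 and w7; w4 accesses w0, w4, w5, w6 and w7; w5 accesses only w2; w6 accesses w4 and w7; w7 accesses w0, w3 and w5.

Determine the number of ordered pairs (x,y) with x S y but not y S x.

Enumerating: (w1,w4), (w1,w7), (w2,w1), (w3,w5), (w4,w5), (w4,w7), (w6,w7), (w7,w0), (w7,w5).

9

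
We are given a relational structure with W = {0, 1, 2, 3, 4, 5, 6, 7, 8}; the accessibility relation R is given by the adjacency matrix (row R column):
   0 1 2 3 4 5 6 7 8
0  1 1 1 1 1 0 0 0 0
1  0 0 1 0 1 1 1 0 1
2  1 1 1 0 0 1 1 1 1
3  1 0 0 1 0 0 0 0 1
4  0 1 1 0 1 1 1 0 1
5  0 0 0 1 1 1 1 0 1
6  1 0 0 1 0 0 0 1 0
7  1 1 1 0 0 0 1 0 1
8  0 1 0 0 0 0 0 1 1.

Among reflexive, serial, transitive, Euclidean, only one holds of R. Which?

serial

Reflexive: no — 1 is not related to itself.
Serial: yes — every world has a successor (e.g. 0 R 0).
Transitive: no — 0 R 1 and 1 R 5, but not 0 R 5.
Euclidean: no — 0 R 1 and 0 R 3, but not 1 R 3.
Only serial holds.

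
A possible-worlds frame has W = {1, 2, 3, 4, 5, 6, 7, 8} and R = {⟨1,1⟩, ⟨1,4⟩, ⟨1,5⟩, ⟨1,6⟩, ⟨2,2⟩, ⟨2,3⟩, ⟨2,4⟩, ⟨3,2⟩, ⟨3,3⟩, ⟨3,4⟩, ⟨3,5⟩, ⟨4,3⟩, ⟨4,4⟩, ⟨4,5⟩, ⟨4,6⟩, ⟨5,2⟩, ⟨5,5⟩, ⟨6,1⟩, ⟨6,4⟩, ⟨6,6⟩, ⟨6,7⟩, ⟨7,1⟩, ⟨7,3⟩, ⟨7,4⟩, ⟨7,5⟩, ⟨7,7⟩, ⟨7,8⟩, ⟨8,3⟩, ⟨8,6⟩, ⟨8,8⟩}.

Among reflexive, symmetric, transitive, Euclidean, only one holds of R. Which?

reflexive

Reflexive: yes — every world is R-related to itself.
Symmetric: no — 1 R 4 but not 4 R 1.
Transitive: no — 1 R 4 and 4 R 3, but not 1 R 3.
Euclidean: no — 1 R 5 and 1 R 4, but not 5 R 4.
Only reflexive holds.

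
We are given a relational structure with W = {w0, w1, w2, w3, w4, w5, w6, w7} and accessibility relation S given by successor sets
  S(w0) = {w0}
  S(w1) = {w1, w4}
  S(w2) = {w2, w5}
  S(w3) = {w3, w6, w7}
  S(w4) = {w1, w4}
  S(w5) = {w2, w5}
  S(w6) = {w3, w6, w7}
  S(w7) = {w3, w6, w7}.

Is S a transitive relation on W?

Transitive: yes — every two-step S-path is closed by a direct edge.

Yes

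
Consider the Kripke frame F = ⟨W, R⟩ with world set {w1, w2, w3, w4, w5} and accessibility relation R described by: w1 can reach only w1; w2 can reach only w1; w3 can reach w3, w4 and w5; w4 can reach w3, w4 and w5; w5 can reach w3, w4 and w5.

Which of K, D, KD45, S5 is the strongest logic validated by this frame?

Serial (axiom D): yes — every world has a successor (e.g. w1 R w1).
Euclidean (axiom 5): yes — any two successors of a common world are R-related.
Transitive (axiom 4): yes — every two-step R-path is closed by a direct edge.
Reflexive (axiom T): no — w2 is not related to itself.
So F validates K, D, KD45; S5 would additionally require R to be reflexive. The strongest is KD45.

KD45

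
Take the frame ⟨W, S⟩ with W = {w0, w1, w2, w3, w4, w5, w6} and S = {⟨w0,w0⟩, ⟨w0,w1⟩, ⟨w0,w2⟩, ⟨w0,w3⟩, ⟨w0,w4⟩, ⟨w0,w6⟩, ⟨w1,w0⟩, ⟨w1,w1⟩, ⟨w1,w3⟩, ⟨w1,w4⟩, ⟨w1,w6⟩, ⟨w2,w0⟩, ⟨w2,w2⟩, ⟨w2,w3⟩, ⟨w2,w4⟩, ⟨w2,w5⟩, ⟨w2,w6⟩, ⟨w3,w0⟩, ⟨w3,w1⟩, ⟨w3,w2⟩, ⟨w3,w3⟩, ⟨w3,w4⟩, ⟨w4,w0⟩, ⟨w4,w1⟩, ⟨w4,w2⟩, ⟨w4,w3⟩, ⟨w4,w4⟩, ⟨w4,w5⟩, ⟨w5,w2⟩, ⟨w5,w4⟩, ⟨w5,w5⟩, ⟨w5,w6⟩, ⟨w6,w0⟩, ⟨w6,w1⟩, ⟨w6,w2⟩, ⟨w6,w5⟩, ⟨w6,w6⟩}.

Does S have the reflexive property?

Yes

Reflexive: yes — every world is S-related to itself.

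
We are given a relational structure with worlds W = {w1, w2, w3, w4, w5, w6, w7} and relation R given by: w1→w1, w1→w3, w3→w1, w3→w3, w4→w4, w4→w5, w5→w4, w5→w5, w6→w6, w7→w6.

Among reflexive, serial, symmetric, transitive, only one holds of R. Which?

Reflexive: no — w2 is not related to itself.
Serial: no — w2 has no R-successor.
Symmetric: no — w7 R w6 but not w6 R w7.
Transitive: yes — every two-step R-path is closed by a direct edge.
Only transitive holds.

transitive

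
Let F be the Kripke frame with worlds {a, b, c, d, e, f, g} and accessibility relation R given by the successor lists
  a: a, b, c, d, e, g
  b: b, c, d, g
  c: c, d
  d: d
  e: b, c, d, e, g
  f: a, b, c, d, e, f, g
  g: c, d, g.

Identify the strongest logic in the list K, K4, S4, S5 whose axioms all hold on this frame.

S4

Transitive (axiom 4): yes — every two-step R-path is closed by a direct edge.
Reflexive (axiom T): yes — every world is R-related to itself.
Euclidean (axiom 5): no — a R b and a R e, but not b R e.
So F validates K, K4, S4; S5 would additionally require R to be Euclidean. The strongest is S4.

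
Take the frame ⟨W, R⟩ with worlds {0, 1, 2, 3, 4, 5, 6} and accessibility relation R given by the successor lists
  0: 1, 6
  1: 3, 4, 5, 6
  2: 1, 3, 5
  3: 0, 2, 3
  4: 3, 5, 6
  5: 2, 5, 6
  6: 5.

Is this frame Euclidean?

No

Euclidean: no — 0 R 6 and 0 R 1, but not 6 R 1.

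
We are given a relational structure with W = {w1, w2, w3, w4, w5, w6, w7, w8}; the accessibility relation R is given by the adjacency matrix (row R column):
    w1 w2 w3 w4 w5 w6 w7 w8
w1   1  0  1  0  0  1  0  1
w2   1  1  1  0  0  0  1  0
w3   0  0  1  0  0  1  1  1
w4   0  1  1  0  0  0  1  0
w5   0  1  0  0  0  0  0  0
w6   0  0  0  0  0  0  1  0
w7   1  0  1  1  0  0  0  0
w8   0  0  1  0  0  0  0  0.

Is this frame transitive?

Transitive: no — w1 R w3 and w3 R w7, but not w1 R w7.

No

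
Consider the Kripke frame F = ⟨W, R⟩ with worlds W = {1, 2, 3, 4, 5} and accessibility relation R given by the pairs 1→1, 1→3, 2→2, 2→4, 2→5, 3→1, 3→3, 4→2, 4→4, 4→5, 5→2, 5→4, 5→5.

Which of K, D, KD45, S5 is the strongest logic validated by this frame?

S5

Serial (axiom D): yes — every world has a successor (e.g. 1 R 1).
Euclidean (axiom 5): yes — any two successors of a common world are R-related.
Transitive (axiom 4): yes — every two-step R-path is closed by a direct edge.
Reflexive (axiom T): yes — every world is R-related to itself.
So F validates K, D, KD45, S5. The strongest is S5.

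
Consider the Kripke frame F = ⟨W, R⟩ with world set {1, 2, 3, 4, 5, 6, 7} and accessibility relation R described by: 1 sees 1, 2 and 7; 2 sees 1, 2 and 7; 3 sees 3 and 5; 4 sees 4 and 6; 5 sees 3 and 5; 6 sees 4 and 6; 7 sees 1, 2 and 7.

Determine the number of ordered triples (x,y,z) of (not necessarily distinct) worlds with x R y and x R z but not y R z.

R is Euclidean; there are no such tuples.

0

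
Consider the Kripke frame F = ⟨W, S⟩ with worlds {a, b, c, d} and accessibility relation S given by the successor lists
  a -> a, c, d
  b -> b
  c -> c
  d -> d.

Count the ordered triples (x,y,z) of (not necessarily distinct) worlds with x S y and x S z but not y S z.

Enumerating: (a,c,a), (a,c,d), (a,d,a), (a,d,c).

4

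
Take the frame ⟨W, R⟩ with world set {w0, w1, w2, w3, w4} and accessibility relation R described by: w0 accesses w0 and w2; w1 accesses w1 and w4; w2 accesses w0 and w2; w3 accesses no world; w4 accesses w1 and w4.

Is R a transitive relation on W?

Yes

Transitive: yes — every two-step R-path is closed by a direct edge.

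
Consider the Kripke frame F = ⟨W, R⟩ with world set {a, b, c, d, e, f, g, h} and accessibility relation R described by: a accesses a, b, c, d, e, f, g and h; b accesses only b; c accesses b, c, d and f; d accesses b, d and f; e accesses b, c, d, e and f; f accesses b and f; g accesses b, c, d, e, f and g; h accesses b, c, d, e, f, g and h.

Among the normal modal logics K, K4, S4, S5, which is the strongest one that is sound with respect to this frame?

S4

Transitive (axiom 4): yes — every two-step R-path is closed by a direct edge.
Reflexive (axiom T): yes — every world is R-related to itself.
Euclidean (axiom 5): no — a R b and a R c, but not b R c.
So F validates K, K4, S4; S5 would additionally require R to be Euclidean. The strongest is S4.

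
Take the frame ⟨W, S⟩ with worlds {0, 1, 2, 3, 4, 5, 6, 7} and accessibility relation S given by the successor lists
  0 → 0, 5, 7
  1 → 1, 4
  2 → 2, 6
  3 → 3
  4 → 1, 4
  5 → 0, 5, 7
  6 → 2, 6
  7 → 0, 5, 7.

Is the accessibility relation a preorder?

Reflexive: yes — every world is S-related to itself.
Transitive: yes — every two-step S-path is closed by a direct edge.
So S is a preorder.

Yes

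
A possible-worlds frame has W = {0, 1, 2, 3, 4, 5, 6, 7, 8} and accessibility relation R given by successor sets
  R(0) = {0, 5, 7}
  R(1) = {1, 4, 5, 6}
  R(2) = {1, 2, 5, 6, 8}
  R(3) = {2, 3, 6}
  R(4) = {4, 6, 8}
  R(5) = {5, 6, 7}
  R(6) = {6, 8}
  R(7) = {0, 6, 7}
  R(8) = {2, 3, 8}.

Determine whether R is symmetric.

No

Symmetric: no — 0 R 5 but not 5 R 0.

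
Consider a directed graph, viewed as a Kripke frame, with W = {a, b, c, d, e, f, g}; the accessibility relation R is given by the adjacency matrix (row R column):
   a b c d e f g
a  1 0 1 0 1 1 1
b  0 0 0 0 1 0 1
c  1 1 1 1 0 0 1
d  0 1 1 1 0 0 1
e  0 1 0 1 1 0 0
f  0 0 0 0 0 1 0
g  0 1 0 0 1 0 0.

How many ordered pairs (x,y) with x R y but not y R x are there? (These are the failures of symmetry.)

Enumerating: (a,e), (a,f), (a,g), (c,b), (c,g), (d,b), (d,g), (e,d), (g,e).

9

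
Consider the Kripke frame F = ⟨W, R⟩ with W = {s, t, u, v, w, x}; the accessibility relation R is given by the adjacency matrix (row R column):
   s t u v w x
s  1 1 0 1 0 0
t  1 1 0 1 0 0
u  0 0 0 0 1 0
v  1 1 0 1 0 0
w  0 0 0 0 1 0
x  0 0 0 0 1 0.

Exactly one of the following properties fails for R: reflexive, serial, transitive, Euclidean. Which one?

reflexive

Reflexive: no — u is not related to itself.
Serial: yes — every world has a successor (e.g. s R s).
Transitive: yes — every two-step R-path is closed by a direct edge.
Euclidean: yes — any two successors of a common world are R-related.
Only reflexive fails.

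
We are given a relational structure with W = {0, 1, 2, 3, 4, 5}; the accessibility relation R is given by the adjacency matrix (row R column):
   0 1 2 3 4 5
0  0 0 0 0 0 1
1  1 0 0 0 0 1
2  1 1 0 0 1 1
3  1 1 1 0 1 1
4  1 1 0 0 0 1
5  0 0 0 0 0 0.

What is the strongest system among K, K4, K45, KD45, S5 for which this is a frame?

K4

Transitive (axiom 4): yes — every two-step R-path is closed by a direct edge.
Euclidean (axiom 5): no — 1 R 5 and 1 R 0, but not 5 R 0.
Serial (axiom D): no — 5 has no R-successor.
Reflexive (axiom T): no — 0 is not related to itself.
So F validates K, K4; K45 would additionally require R to be Euclidean. The strongest is K4.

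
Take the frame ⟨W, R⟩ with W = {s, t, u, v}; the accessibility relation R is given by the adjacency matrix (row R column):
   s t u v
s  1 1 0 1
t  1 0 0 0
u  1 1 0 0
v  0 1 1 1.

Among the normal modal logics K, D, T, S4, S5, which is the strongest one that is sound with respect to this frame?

D

Serial (axiom D): yes — every world has a successor (e.g. s R s).
Reflexive (axiom T): no — t is not related to itself.
Transitive (axiom 4): no — s R v and v R u, but not s R u.
Euclidean (axiom 5): no — s R t and s R v, but not t R v.
So F validates K, D; T would additionally require R to be reflexive. The strongest is D.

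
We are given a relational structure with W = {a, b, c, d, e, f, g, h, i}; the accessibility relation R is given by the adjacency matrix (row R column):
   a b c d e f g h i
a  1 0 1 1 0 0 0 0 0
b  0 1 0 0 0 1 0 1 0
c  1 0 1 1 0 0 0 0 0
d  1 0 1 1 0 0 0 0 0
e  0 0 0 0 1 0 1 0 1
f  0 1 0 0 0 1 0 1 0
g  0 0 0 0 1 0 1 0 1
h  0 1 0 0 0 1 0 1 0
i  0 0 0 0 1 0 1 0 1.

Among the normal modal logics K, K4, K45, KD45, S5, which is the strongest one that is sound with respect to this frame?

S5

Transitive (axiom 4): yes — every two-step R-path is closed by a direct edge.
Euclidean (axiom 5): yes — any two successors of a common world are R-related.
Serial (axiom D): yes — every world has a successor (e.g. a R a).
Reflexive (axiom T): yes — every world is R-related to itself.
So F validates K, K4, K45, KD45, S5. The strongest is S5.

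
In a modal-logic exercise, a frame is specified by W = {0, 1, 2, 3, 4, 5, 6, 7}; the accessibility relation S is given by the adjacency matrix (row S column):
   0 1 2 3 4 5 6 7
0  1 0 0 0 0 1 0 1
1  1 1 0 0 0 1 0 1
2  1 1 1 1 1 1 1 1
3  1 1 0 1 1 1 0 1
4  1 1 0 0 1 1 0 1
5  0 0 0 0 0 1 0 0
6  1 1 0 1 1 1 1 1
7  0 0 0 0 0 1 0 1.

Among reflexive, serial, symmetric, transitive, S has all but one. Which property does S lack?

symmetric

Reflexive: yes — every world is S-related to itself.
Serial: yes — every world has a successor (e.g. 0 S 0).
Symmetric: no — 0 S 5 but not 5 S 0.
Transitive: yes — every two-step S-path is closed by a direct edge.
Only symmetric fails.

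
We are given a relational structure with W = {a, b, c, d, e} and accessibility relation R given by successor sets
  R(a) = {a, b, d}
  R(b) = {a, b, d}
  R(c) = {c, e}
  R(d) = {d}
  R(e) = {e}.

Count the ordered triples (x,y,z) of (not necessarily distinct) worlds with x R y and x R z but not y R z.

Enumerating: (a,d,a), (a,d,b), (b,d,a), (b,d,b), (c,e,c).

5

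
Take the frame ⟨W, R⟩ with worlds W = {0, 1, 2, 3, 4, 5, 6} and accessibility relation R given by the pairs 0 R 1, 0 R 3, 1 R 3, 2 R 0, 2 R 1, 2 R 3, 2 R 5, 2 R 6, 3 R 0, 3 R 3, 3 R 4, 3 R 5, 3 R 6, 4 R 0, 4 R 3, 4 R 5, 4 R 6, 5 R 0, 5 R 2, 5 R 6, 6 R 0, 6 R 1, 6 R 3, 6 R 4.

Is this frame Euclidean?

No

Euclidean: no — 0 R 3 and 0 R 1, but not 3 R 1.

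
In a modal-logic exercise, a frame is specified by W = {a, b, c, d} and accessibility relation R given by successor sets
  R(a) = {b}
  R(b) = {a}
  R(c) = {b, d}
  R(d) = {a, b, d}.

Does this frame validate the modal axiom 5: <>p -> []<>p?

No

Axiom 5 corresponds to the accessibility relation being Euclidean.
Euclidean: no — c R b and c R d, but not b R d.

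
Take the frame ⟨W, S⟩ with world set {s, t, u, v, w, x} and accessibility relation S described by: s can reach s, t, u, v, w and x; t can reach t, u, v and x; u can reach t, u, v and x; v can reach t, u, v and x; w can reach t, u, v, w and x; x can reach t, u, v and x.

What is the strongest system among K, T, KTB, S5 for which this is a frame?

Reflexive (axiom T): yes — every world is S-related to itself.
Symmetric (axiom B): no — s S t but not t S s.
Euclidean (axiom 5): no — s S t and s S w, but not t S w.
So F validates K, T; KTB would additionally require S to be symmetric. The strongest is T.

T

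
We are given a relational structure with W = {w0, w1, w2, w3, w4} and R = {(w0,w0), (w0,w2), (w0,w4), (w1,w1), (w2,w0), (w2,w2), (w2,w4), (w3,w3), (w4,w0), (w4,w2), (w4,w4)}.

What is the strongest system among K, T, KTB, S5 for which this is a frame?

S5

Reflexive (axiom T): yes — every world is R-related to itself.
Symmetric (axiom B): yes — every pair in R has its reverse in R.
Euclidean (axiom 5): yes — any two successors of a common world are R-related.
So F validates K, T, KTB, S5. The strongest is S5.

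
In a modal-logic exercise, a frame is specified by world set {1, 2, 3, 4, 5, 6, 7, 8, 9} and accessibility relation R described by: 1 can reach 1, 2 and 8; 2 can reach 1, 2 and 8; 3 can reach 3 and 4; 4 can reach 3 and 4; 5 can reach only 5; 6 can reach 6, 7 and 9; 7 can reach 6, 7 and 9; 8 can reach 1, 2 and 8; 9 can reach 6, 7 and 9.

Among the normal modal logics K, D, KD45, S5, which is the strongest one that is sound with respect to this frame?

S5

Serial (axiom D): yes — every world has a successor (e.g. 1 R 1).
Euclidean (axiom 5): yes — any two successors of a common world are R-related.
Transitive (axiom 4): yes — every two-step R-path is closed by a direct edge.
Reflexive (axiom T): yes — every world is R-related to itself.
So F validates K, D, KD45, S5. The strongest is S5.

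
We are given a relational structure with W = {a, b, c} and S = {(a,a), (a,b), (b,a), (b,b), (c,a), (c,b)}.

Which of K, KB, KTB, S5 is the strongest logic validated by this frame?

K

Symmetric (axiom B): no — c S a but not a S c.
Reflexive (axiom T): no — c is not related to itself.
Euclidean (axiom 5): yes — any two successors of a common world are S-related.
So F validates K; KB would additionally require S to be symmetric. The strongest is K.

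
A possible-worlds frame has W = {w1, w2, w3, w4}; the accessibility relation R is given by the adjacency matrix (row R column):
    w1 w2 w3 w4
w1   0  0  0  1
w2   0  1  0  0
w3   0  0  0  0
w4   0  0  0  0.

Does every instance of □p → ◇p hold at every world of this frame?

No

By correspondence theory, D is valid on a frame iff R is serial.
Serial: no — w3 has no R-successor.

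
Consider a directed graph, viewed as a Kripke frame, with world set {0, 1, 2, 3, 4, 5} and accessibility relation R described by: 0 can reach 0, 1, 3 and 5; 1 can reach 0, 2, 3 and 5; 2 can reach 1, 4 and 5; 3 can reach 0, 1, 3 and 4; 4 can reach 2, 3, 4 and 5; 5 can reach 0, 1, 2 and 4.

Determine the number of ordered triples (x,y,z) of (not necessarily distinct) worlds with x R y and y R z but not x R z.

35

Enumerating: (0,1,2), (0,3,4), (0,5,2), (0,5,4), (1,0,1), (1,2,1), (1,2,4), (1,3,1), (1,3,4), (1,5,1), (1,5,4), (2,1,0), … and 23 more.
Total: 35.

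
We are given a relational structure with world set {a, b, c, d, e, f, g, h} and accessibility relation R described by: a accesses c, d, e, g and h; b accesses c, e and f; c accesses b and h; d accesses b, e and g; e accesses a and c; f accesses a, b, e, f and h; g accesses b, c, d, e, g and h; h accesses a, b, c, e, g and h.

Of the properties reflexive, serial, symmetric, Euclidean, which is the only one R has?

Reflexive: no — a is not related to itself.
Serial: yes — every world has a successor (e.g. a R c).
Symmetric: no — a R c but not c R a.
Euclidean: no — a R c and a R d, but not c R d.
Only serial holds.

serial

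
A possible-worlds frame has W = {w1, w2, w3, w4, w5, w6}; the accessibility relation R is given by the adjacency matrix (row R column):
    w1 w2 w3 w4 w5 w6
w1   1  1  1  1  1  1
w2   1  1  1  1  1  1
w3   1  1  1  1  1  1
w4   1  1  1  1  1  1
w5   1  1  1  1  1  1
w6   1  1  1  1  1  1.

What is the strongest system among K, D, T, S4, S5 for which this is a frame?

Serial (axiom D): yes — every world has a successor (e.g. w1 R w1).
Reflexive (axiom T): yes — every world is R-related to itself.
Transitive (axiom 4): yes — every two-step R-path is closed by a direct edge.
Euclidean (axiom 5): yes — any two successors of a common world are R-related.
So F validates K, D, T, S4, S5. The strongest is S5.

S5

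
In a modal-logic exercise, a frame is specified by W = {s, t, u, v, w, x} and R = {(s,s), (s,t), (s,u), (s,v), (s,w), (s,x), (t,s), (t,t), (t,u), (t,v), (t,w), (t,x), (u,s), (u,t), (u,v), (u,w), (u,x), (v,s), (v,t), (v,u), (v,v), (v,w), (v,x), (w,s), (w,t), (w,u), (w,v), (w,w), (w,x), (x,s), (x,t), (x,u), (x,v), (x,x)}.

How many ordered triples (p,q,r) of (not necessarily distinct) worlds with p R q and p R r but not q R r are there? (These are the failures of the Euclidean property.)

Enumerating: (s,u,u), (s,x,w), (t,u,u), (t,x,w), (u,x,w), (v,u,u), (v,x,w), (w,u,u), (w,x,w), (x,u,u).

10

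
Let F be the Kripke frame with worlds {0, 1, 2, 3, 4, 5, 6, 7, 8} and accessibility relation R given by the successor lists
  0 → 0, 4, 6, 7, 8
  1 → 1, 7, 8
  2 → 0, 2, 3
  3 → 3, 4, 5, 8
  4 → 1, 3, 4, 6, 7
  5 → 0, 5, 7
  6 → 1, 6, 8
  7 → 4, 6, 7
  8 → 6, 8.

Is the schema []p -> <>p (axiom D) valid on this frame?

Yes

The schema D characterises exactly the serial frames.
Serial: yes — every world has a successor (e.g. 0 R 0).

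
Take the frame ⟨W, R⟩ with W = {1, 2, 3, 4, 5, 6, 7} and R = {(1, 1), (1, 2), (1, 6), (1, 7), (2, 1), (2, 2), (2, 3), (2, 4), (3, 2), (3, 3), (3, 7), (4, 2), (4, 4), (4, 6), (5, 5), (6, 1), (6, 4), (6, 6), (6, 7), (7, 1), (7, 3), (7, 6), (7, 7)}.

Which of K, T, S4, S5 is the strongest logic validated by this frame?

T

Reflexive (axiom T): yes — every world is R-related to itself.
Transitive (axiom 4): no — 1 R 2 and 2 R 3, but not 1 R 3.
Euclidean (axiom 5): no — 1 R 2 and 1 R 6, but not 2 R 6.
So F validates K, T; S4 would additionally require R to be transitive. The strongest is T.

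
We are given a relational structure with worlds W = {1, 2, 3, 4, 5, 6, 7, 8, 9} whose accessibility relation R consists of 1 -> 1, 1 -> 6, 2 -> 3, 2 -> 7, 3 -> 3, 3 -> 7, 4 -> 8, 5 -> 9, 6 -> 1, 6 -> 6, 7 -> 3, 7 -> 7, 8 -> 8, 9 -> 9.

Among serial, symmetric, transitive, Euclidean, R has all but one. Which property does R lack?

Serial: yes — every world has a successor (e.g. 1 R 1).
Symmetric: no — 2 R 3 but not 3 R 2.
Transitive: yes — every two-step R-path is closed by a direct edge.
Euclidean: yes — any two successors of a common world are R-related.
Only symmetric fails.

symmetric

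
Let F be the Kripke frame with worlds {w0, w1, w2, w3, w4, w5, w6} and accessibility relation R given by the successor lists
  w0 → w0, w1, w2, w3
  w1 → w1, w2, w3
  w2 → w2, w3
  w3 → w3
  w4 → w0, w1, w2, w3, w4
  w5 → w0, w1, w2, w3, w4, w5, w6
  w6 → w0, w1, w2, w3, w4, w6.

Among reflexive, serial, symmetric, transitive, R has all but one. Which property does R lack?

symmetric

Reflexive: yes — every world is R-related to itself.
Serial: yes — every world has a successor (e.g. w0 R w0).
Symmetric: no — w0 R w1 but not w1 R w0.
Transitive: yes — every two-step R-path is closed by a direct edge.
Only symmetric fails.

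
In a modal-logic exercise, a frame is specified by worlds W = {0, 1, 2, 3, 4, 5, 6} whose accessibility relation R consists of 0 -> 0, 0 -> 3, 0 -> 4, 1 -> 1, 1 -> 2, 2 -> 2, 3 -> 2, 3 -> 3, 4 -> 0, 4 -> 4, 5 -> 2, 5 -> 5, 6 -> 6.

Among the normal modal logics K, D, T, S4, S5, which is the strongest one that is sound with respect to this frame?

T

Serial (axiom D): yes — every world has a successor (e.g. 0 R 0).
Reflexive (axiom T): yes — every world is R-related to itself.
Transitive (axiom 4): no — 0 R 3 and 3 R 2, but not 0 R 2.
Euclidean (axiom 5): no — 0 R 3 and 0 R 4, but not 3 R 4.
So F validates K, D, T; S4 would additionally require R to be transitive. The strongest is T.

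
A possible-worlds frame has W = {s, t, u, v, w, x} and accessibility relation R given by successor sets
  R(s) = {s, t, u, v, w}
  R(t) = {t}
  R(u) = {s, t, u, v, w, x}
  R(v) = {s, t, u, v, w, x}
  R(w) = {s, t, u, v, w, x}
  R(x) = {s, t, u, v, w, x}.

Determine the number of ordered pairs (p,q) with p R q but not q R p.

Enumerating: (s,t), (u,t), (v,t), (w,t), (x,s), (x,t).

6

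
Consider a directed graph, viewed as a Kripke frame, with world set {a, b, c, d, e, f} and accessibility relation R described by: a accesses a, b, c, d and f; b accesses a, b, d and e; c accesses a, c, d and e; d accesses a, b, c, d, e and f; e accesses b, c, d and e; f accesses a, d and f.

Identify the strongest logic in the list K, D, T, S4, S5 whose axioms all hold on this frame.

T

Serial (axiom D): yes — every world has a successor (e.g. a R a).
Reflexive (axiom T): yes — every world is R-related to itself.
Transitive (axiom 4): no — a R b and b R e, but not a R e.
Euclidean (axiom 5): no — a R b and a R c, but not b R c.
So F validates K, D, T; S4 would additionally require R to be transitive. The strongest is T.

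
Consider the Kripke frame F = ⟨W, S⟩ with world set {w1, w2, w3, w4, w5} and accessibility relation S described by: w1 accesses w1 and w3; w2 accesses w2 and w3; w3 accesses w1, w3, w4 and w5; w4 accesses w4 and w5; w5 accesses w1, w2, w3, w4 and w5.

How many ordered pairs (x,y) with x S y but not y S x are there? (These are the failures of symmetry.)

4

Enumerating: (w2,w3), (w3,w4), (w5,w1), (w5,w2).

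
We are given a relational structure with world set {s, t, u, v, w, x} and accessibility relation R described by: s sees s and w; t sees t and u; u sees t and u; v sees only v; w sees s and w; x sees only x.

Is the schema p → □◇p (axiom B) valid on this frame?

The schema B characterises exactly the symmetric frames.
Symmetric: yes — every pair in R has its reverse in R.

Yes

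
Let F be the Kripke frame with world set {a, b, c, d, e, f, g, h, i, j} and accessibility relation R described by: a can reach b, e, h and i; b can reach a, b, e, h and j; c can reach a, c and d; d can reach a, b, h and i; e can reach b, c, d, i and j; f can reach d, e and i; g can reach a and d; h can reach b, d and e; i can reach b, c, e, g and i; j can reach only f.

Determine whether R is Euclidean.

Euclidean: no — a R b and a R i, but not b R i.

No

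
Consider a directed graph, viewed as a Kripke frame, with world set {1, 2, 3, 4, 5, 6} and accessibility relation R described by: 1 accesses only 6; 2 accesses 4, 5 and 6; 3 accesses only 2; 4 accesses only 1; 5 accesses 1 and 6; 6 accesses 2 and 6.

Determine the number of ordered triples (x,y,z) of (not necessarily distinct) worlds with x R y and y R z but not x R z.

11

Enumerating: (1,6,2), (2,4,1), (2,5,1), (2,6,2), (3,2,4), (3,2,5), (3,2,6), (4,1,6), (5,6,2), (6,2,4), (6,2,5).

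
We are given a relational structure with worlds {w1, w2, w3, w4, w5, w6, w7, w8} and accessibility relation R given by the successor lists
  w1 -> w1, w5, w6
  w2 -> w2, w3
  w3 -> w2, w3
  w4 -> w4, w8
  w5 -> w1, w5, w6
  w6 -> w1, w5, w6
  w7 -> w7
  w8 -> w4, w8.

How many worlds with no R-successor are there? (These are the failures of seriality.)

0

R is serial; there are no such worlds.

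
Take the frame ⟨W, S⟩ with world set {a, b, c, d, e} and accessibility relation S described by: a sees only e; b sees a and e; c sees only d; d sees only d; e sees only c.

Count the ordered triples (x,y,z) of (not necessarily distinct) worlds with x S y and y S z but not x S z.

Enumerating: (a,e,c), (b,e,c), (e,c,d).

3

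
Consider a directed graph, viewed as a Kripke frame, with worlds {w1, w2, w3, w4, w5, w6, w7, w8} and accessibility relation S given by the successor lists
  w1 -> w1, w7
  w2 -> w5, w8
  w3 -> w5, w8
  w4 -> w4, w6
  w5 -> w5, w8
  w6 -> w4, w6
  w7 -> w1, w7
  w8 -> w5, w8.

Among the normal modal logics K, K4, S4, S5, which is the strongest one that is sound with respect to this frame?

Transitive (axiom 4): yes — every two-step S-path is closed by a direct edge.
Reflexive (axiom T): no — w2 is not related to itself.
Euclidean (axiom 5): yes — any two successors of a common world are S-related.
So F validates K, K4; S4 would additionally require S to be reflexive. The strongest is K4.

K4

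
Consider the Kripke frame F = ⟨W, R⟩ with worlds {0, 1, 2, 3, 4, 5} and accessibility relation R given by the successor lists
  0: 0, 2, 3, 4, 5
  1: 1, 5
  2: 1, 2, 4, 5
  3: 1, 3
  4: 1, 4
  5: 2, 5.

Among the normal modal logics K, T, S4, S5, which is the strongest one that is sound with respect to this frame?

Reflexive (axiom T): yes — every world is R-related to itself.
Transitive (axiom 4): no — 0 R 2 and 2 R 1, but not 0 R 1.
Euclidean (axiom 5): no — 0 R 2 and 0 R 3, but not 2 R 3.
So F validates K, T; S4 would additionally require R to be transitive. The strongest is T.

T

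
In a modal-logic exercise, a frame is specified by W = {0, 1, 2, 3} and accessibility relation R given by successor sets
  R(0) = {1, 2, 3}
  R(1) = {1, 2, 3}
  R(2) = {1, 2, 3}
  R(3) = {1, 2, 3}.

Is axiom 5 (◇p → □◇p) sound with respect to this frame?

By correspondence theory, 5 is valid on a frame iff R is Euclidean.
Euclidean: yes — any two successors of a common world are R-related.

Yes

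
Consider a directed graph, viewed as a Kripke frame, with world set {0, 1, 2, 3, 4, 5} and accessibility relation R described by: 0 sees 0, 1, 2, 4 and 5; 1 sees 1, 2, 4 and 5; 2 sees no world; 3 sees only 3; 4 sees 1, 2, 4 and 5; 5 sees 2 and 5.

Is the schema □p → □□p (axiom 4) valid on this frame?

By correspondence theory, 4 is valid on a frame iff R is transitive.
Transitive: yes — every two-step R-path is closed by a direct edge.

Yes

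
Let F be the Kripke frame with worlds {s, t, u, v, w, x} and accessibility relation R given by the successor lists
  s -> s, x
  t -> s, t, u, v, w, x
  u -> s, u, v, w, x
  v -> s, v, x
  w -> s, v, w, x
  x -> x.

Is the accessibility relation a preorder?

Reflexive: yes — every world is R-related to itself.
Transitive: yes — every two-step R-path is closed by a direct edge.
So R is a preorder.

Yes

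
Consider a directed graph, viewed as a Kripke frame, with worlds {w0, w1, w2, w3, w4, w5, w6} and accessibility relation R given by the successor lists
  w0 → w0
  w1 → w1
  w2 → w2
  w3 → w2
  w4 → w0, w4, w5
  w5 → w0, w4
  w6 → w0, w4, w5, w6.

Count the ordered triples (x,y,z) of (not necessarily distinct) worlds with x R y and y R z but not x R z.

1

Enumerating: (w5,w4,w5).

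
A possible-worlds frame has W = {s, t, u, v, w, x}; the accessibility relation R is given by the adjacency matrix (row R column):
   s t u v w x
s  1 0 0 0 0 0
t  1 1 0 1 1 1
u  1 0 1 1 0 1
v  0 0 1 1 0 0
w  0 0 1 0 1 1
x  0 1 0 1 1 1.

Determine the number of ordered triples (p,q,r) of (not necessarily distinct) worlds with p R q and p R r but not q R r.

Enumerating: (t,s,t), (t,s,v), (t,s,w), (t,s,x), (t,v,s), (t,v,t), (t,v,w), (t,v,x), (t,w,s), (t,w,t), (t,w,v), (t,x,s), … and 14 more.
Total: 26.

26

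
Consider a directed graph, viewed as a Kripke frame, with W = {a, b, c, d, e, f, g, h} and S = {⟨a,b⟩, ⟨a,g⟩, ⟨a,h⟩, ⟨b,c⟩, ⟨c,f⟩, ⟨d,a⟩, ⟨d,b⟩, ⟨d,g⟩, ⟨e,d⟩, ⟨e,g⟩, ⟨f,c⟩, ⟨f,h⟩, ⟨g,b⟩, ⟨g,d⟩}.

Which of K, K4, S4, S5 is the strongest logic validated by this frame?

Transitive (axiom 4): no — a S b and b S c, but not a S c.
Reflexive (axiom T): no — a is not related to itself.
Euclidean (axiom 5): no — a S b and a S g, but not b S g.
So F validates K; K4 would additionally require S to be transitive. The strongest is K.

K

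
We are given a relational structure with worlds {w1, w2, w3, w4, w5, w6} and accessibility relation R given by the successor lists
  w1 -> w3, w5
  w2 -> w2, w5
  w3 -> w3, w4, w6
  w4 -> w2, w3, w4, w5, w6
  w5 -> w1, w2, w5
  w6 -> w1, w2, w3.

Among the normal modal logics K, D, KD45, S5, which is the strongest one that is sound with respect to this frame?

D

Serial (axiom D): yes — every world has a successor (e.g. w1 R w3).
Euclidean (axiom 5): no — w1 R w3 and w1 R w5, but not w3 R w5.
Transitive (axiom 4): no — w1 R w3 and w3 R w4, but not w1 R w4.
Reflexive (axiom T): no — w1 is not related to itself.
So F validates K, D; KD45 would additionally require R to be Euclidean and transitive. The strongest is D.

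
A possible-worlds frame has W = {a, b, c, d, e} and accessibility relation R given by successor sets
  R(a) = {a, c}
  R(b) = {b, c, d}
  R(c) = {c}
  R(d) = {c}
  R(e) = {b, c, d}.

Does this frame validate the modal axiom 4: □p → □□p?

Yes

By correspondence theory, 4 is valid on a frame iff R is transitive.
Transitive: yes — every two-step R-path is closed by a direct edge.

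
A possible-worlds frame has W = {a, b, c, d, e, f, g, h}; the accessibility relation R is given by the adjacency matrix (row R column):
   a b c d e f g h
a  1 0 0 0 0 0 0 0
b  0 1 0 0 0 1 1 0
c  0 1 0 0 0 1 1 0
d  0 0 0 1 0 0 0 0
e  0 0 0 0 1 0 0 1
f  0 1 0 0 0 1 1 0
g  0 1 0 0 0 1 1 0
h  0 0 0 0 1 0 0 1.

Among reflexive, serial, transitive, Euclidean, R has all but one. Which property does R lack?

Reflexive: no — c is not related to itself.
Serial: yes — every world has a successor (e.g. a R a).
Transitive: yes — every two-step R-path is closed by a direct edge.
Euclidean: yes — any two successors of a common world are R-related.
Only reflexive fails.

reflexive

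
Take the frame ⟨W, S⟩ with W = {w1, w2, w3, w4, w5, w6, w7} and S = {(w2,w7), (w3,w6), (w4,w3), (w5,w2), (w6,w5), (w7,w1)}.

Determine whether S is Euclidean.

Euclidean: no — w2 S w7 and w2 S w7, but not w7 S w7.

No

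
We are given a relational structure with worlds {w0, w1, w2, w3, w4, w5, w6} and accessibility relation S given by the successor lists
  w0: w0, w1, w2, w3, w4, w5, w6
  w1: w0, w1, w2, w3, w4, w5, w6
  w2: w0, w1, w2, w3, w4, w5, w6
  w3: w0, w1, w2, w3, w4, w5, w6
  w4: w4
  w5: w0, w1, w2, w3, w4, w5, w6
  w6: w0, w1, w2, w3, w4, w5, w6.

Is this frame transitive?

Transitive: yes — every two-step S-path is closed by a direct edge.

Yes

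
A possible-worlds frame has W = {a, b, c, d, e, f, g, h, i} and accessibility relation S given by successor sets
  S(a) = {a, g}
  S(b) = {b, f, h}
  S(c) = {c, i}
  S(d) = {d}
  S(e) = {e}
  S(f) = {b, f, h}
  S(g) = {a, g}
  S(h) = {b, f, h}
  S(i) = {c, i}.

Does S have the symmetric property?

Symmetric: yes — every pair in S has its reverse in S.

Yes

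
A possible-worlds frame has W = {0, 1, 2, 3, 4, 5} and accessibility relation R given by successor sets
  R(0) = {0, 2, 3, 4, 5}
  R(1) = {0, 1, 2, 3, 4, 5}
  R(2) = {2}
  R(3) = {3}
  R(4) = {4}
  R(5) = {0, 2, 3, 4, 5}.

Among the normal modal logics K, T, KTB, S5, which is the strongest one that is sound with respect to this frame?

T

Reflexive (axiom T): yes — every world is R-related to itself.
Symmetric (axiom B): no — 0 R 2 but not 2 R 0.
Euclidean (axiom 5): no — 0 R 2 and 0 R 3, but not 2 R 3.
So F validates K, T; KTB would additionally require R to be symmetric. The strongest is T.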